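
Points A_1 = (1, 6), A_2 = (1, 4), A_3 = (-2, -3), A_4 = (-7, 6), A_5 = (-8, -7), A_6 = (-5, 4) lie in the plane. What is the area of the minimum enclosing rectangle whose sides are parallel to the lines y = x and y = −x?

In coordinates u = x + y, v = x − y the rectangle is axis-aligned; the map (x,y)→(u,v) scales areas by 2.
u-values: 7, 5, -5, -1, -15, -1; range = 7 − (-15) = 22.
v-values: -5, -3, 1, -13, -1, -9; range = 1 − (-13) = 14.
Area = (22 × 14) / 2 = 154.

154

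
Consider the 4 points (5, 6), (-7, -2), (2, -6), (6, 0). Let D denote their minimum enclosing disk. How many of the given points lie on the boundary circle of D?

3

The minimum enclosing circle of a finite set is fixed by two of the points (as a diameter) or three (as a circumcircle).
The minimum enclosing circle is determined by three boundary points: (5, 6), (-7, -2), (2, -6).
Their circumcentre is (-0.3, 0.95) with r² = 53.5925.
The farthest remaining point (6, 0) is at distance² 40.5925 ≤ 53.5925.
The points at distance exactly r from the centre are (5, 6), (-7, -2), (2, -6) — 3 points.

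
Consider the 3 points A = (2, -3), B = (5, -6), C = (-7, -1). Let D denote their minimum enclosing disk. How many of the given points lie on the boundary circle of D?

2

Side lengths²: AB² = 18, AC² = 85, BC² = 169.
Since BC² = 169 ≥ 85 + 18 = 103, the angle opposite BC is not acute, so the smallest enclosing circle has BC as diameter.
Centre = midpoint of BC = (-1, -3.5), r² = 169/4 = 42.25.
The points at distance exactly r from the centre are B, C — 2 points.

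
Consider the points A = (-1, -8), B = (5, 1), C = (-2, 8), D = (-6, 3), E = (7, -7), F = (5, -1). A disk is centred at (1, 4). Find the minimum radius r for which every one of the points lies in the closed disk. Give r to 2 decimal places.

The required radius is the distance from (1, 4) to the farthest point.
Squared distances: 148, 25, 25, 50, 157, 41.
Maximum is 157, attained at E.
r = √157 ≈ 12.53.

12.53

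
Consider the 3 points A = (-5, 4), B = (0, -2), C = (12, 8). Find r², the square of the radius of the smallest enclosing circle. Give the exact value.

Side lengths²: AB² = 61, AC² = 305, BC² = 244.
Since AC² = 305 ≥ 244 + 61 = 305, the angle opposite AC is not acute, so the smallest enclosing circle has AC as diameter.
Centre = midpoint of AC = (3.5, 6), r² = 305/4 = 76.25.

76.25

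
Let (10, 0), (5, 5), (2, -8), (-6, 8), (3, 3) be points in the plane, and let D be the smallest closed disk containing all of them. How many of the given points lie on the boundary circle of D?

The minimum enclosing circle is determined by three boundary points: (10, 0), (2, -8), (-6, 8).
Their circumcentre is (2/3, 4/3) with r² = 800/9.
The farthest remaining point (5, 5) is at distance² 290/9 ≤ 800/9.
The points at distance exactly r from the centre are (10, 0), (2, -8), (-6, 8) — 3 points.

3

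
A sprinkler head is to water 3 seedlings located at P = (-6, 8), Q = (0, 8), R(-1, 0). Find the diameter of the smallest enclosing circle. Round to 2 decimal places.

9.51

Side lengths²: PQ² = 36, PR² = 89, QR² = 65.
Since PR² = 89 < 65 + 36 = 101, the triangle is acute, so the smallest enclosing circle is the circumcircle.
Circumcentre = (-3, 4.3125), r² = 22.59765625.
Diameter = 2r = 2√(22.59765625) ≈ 9.51.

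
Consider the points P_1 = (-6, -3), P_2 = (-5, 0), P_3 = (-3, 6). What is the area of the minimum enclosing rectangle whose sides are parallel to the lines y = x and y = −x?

36

In coordinates u = x + y, v = x − y the rectangle is axis-aligned; the map (x,y)→(u,v) scales areas by 2.
u-values: -9, -5, 3; range = 3 − (-9) = 12.
v-values: -3, -5, -9; range = -3 − (-9) = 6.
Area = (12 × 6) / 2 = 36.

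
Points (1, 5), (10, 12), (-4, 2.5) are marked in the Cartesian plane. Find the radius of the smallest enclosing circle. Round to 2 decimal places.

8.46

Call the three points A, B, C in the order given.
Side lengths²: AB² = 130, AC² = 31.25, BC² = 286.25.
Since BC² = 286.25 ≥ 130 + 31.25 = 161.25, the angle opposite BC is not acute, so the smallest enclosing circle has BC as diameter.
Centre = midpoint of BC = (3, 7.25), r² = 286.25/4 = 71.5625.
r = √(71.5625) ≈ 8.46.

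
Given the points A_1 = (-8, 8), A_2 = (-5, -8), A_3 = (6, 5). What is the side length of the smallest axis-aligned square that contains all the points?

The bounding box has width 14 and height 16.
An axis-aligned square enclosing the set must have side ≥ max(width, height).
So the minimum side is max(14, 16) = 16.

16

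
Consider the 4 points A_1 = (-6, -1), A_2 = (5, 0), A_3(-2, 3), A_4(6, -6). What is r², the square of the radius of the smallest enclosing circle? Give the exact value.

24505/578

A smallest enclosing disk is always determined by at most three of the input points on its boundary.
The minimum enclosing circle is determined by three boundary points: A_1, A_3, A_4.
Their circumcentre is (5/34, -107/34) with r² = 24505/578.
The farthest remaining point A_2 is at distance² 19337/578 ≤ 24505/578.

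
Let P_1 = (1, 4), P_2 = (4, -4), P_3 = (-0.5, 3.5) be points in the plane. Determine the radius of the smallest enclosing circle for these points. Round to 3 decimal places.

Side lengths²: P_1P_2² = 73, P_1P_3² = 2.5, P_2P_3² = 76.5.
Since P_2P_3² = 76.5 ≥ 73 + 2.5 = 75.5, the angle opposite P_2P_3 is not acute, so the smallest enclosing circle has P_2P_3 as diameter.
Centre = midpoint of P_2P_3 = (1.75, -0.25), r² = 76.5/4 = 19.125.
r = √(19.125) ≈ 4.373.

4.373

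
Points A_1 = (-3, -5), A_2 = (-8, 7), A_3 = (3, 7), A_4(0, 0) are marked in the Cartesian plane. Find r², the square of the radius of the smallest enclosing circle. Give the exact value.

The minimum enclosing circle of a finite set is fixed by two of the points (as a diameter) or three (as a circumcircle).
The minimum enclosing circle is determined by three boundary points: A_1, A_2, A_3.
Their circumcentre is (-2.5, 2.25) with r² = 52.8125.
The farthest remaining point A_4 is at distance² 11.3125 ≤ 52.8125.

52.8125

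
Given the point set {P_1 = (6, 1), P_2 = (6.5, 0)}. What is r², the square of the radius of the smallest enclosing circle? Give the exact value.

0.3125

The smallest circle enclosing two points has them as diameter endpoints.
Centre = midpoint = (6.25, 0.5); r² = |P_1P_2|²/4 = 1.25/4 = 0.3125.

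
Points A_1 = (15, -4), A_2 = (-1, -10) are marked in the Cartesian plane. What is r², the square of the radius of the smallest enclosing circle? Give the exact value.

73

The smallest circle enclosing two points has them as diameter endpoints.
Centre = midpoint = (7, -7); r² = |A_1A_2|²/4 = 292/4 = 73.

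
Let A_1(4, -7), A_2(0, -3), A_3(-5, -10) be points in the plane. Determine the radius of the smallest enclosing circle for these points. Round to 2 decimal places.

4.81

Side lengths²: A_1A_2² = 32, A_1A_3² = 90, A_2A_3² = 74.
Since A_1A_3² = 90 < 74 + 32 = 106, the triangle is acute, so the smallest enclosing circle is the circumcircle.
Circumcentre = (-0.75, -7.75), r² = 23.125.
r = √(23.125) ≈ 4.81.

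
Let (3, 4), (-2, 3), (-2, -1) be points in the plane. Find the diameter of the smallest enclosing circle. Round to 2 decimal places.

7.07

Call the three points A, B, C in the order given.
Side lengths²: AB² = 26, AC² = 50, BC² = 16.
Since AC² = 50 ≥ 26 + 16 = 42, the angle opposite AC is not acute, so the smallest enclosing circle has AC as diameter.
Centre = midpoint of AC = (0.5, 1.5), r² = 50/4 = 12.5.
Diameter = 2r = 2√(12.5) ≈ 7.07.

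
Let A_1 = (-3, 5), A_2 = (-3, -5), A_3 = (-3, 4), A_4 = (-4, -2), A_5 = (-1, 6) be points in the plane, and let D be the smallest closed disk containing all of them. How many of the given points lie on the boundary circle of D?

The farthest pair is A_2–A_5 with squared distance 125. The circle on this segment as diameter has centre (-2, 0.5) and r² = 125/4 = 31.25.
Check A_1: distance² to centre = 21.25 ≤ 31.25, so it lies inside.
All remaining points lie in this disk, and no smaller disk contains both endpoints, so this is the minimum enclosing circle.
The points at distance exactly r from the centre are A_2, A_5 — 2 points.

2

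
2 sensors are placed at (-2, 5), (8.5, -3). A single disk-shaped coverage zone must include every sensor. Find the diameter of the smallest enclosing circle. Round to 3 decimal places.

The smallest circle enclosing two points has them as diameter endpoints.
Centre = midpoint = (3.25, 1); r² = |(-2, 5)−(8.5, -3)|²/4 = 174.25/4 = 43.5625.
Diameter = 2r = 2√(43.5625) ≈ 13.200.

13.200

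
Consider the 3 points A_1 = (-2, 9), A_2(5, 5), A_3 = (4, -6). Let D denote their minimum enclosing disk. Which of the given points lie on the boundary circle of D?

Side lengths²: A_1A_2² = 65, A_1A_3² = 261, A_2A_3² = 122.
Since A_1A_3² = 261 ≥ 122 + 65 = 187, the angle opposite A_1A_3 is not acute, so the smallest enclosing circle has A_1A_3 as diameter.
Centre = midpoint of A_1A_3 = (1, 1.5), r² = 261/4 = 65.25.
The points at distance exactly r from the centre are A_1, A_3 — 2 points.

A_1, A_3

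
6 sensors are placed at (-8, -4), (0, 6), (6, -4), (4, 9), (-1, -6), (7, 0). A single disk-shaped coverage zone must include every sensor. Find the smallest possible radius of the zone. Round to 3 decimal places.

8.950

A smallest enclosing disk is always determined by at most three of the input points on its boundary.
The minimum enclosing circle is determined by three boundary points: (-8, -4), (6, -4), (4, 9).
Their circumcentre is (-1, 41/26) with r² = 54149/676.
The farthest remaining point (7, 0) is at distance² 44945/676 ≤ 54149/676.
r = √(54149/676) ≈ 8.950.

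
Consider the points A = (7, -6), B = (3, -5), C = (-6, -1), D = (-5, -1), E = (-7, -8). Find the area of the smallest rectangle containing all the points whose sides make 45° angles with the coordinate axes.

In coordinates u = x + y, v = x − y the rectangle is axis-aligned; the map (x,y)→(u,v) scales areas by 2.
u-values: 1, -2, -7, -6, -15; range = 1 − (-15) = 16.
v-values: 13, 8, -5, -4, 1; range = 13 − (-5) = 18.
Area = (16 × 18) / 2 = 144.

144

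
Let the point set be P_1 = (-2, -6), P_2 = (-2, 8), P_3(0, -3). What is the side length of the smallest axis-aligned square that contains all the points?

14

The bounding box has width 2 and height 14.
An axis-aligned square enclosing the set must have side ≥ max(width, height).
So the minimum side is max(2, 14) = 14.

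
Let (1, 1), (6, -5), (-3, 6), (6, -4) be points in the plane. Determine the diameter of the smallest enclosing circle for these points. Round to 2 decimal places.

14.21

A smallest enclosing disk is always determined by at most three of the input points on its boundary.
The farthest pair is (6, -5)–(-3, 6) with squared distance 202. The circle on this segment as diameter has centre (1.5, 0.5) and r² = 202/4 = 50.5.
Check (1, 1): distance² to centre = 0.5 ≤ 50.5, so it lies inside.
All remaining points lie in this disk, and no smaller disk contains both endpoints, so this is the minimum enclosing circle.
Diameter = 2r = 2√(50.5) ≈ 14.21.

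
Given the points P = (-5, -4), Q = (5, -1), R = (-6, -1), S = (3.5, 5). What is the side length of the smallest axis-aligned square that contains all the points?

11

The bounding box has width 11 and height 9.
An axis-aligned square enclosing the set must have side ≥ max(width, height).
So the minimum side is max(11, 9) = 11.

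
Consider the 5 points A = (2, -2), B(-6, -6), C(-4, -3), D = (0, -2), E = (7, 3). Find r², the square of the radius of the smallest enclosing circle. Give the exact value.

62.5

A smallest enclosing disk is always determined by at most three of the input points on its boundary.
The farthest pair is B–E with squared distance 250. The circle on this segment as diameter has centre (0.5, -1.5) and r² = 250/4 = 62.5.
Check A: distance² to centre = 2.5 ≤ 62.5, so it lies inside.
All remaining points lie in this disk, and no smaller disk contains both endpoints, so this is the minimum enclosing circle.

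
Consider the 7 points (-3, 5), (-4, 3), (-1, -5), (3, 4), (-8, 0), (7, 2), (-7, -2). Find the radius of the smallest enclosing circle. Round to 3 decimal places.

7.566

The minimum enclosing circle of a finite set is fixed by two of the points (as a diameter) or three (as a circumcircle).
The farthest pair is (-8, 0)–(7, 2) with squared distance 229. The circle on this segment as diameter has centre (-0.5, 1) and r² = 229/4 = 57.25.
Check (-3, 5): distance² to centre = 22.25 ≤ 57.25, so it lies inside.
All remaining points lie in this disk, and no smaller disk contains both endpoints, so this is the minimum enclosing circle.
r = √(57.25) ≈ 7.566.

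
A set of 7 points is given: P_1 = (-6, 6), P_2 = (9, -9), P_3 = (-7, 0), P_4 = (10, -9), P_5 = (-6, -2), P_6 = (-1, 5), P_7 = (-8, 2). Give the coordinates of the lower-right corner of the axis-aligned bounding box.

(10, -9)

x-range [-8, 10], y-range [-9, 6].
The lower-right corner is (10, -9).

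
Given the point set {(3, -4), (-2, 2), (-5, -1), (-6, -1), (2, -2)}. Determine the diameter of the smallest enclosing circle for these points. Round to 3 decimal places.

The farthest pair is (3, -4)–(-6, -1) with squared distance 90. The circle on this segment as diameter has centre (-1.5, -2.5) and r² = 90/4 = 22.5.
Check (-2, 2): distance² to centre = 20.5 ≤ 22.5, so it lies inside.
All remaining points lie in this disk, and no smaller disk contains both endpoints, so this is the minimum enclosing circle.
Diameter = 2r = 2√(22.5) ≈ 9.487.

9.487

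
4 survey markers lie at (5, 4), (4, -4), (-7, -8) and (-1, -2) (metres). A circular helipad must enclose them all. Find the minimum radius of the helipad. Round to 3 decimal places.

By Welzl's lemma the MEC is supported by two points (diametrically opposite) or three points (on a circumcircle).
The farthest pair is (5, 4)–(-7, -8) with squared distance 288. The circle on this segment as diameter has centre (-1, -2) and r² = 288/4 = 72.
Check (4, -4): distance² to centre = 29 ≤ 72, so it lies inside.
All remaining points lie in this disk, and no smaller disk contains both endpoints, so this is the minimum enclosing circle.
r = √72 ≈ 8.485.

8.485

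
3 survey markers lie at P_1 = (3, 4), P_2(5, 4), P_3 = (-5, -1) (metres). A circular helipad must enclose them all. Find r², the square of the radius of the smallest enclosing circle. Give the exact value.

31.25

Side lengths²: P_1P_2² = 4, P_1P_3² = 89, P_2P_3² = 125.
Since P_2P_3² = 125 ≥ 89 + 4 = 93, the angle opposite P_2P_3 is not acute, so the smallest enclosing circle has P_2P_3 as diameter.
Centre = midpoint of P_2P_3 = (0, 1.5), r² = 125/4 = 31.25.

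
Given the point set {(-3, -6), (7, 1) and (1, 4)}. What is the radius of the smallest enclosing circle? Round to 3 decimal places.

6.124

Call the three points A, B, C in the order given.
Side lengths²: AB² = 149, AC² = 116, BC² = 45.
Since AB² = 149 < 116 + 45 = 161, the triangle is acute, so the smallest enclosing circle is the circumcircle.
Circumcentre = (41/24, -25/12), r² = 21605/576.
r = √(21605/576) ≈ 6.124.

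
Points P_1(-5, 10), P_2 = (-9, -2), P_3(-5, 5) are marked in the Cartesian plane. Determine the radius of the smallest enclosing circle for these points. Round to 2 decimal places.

Side lengths²: P_1P_2² = 160, P_1P_3² = 25, P_2P_3² = 65.
Since P_1P_2² = 160 ≥ 65 + 25 = 90, the angle opposite P_1P_2 is not acute, so the smallest enclosing circle has P_1P_2 as diameter.
Centre = midpoint of P_1P_2 = (-7, 4), r² = 160/4 = 40.
r = √40 ≈ 6.32.

6.32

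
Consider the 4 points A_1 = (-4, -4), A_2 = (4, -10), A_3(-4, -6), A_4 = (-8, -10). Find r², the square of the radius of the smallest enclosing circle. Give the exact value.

By Welzl's lemma the MEC is supported by two points (diametrically opposite) or three points (on a circumcircle).
The minimum enclosing circle is determined by three boundary points: A_1, A_2, A_4.
Their circumcentre is (-2, -29/3) with r² = 325/9.
The farthest remaining point A_3 is at distance² 157/9 ≤ 325/9.

325/9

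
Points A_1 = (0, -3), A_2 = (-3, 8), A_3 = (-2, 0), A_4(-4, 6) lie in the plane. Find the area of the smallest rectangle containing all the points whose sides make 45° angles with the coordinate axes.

In coordinates u = x + y, v = x − y the rectangle is axis-aligned; the map (x,y)→(u,v) scales areas by 2.
u-values: -3, 5, -2, 2; range = 5 − (-3) = 8.
v-values: 3, -11, -2, -10; range = 3 − (-11) = 14.
Area = (8 × 14) / 2 = 56.

56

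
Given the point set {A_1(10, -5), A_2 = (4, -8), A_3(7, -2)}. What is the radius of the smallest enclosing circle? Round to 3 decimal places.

Side lengths²: A_1A_2² = 45, A_1A_3² = 18, A_2A_3² = 45.
Since A_2A_3² = 45 < 45 + 18 = 63, the triangle is acute, so the smallest enclosing circle is the circumcircle.
Circumcentre = (6.5, -5.5), r² = 12.5.
r = √(12.5) ≈ 3.536.

3.536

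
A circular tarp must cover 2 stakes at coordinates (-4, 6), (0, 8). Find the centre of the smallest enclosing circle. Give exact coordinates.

(-2, 7)

The smallest circle enclosing two points has them as diameter endpoints.
Centre = midpoint = (-2, 7); r² = |(-4, 6)−(0, 8)|²/4 = 20/4 = 5.
Centre = (-2, 7).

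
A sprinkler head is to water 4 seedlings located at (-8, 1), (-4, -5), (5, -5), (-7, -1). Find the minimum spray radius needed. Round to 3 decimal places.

7.159

The minimum enclosing circle of a finite set is fixed by two of the points (as a diameter) or three (as a circumcircle).
The farthest pair is (-8, 1)–(5, -5) with squared distance 205. The circle on this segment as diameter has centre (-1.5, -2) and r² = 205/4 = 51.25.
Check (-4, -5): distance² to centre = 15.25 ≤ 51.25, so it lies inside.
All remaining points lie in this disk, and no smaller disk contains both endpoints, so this is the minimum enclosing circle.
r = √(51.25) ≈ 7.159.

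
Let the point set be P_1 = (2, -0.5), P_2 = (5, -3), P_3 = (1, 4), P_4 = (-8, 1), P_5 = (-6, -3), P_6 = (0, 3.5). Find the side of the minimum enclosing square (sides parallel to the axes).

The bounding box has width 13 and height 7.
An axis-aligned square enclosing the set must have side ≥ max(width, height).
So the minimum side is max(13, 7) = 13.

13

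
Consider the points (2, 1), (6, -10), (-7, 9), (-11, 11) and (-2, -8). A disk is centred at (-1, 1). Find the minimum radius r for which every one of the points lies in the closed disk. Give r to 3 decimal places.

The required radius is the distance from (-1, 1) to the farthest point.
Squared distances: 9, 170, 100, 200, 82.
Maximum is 200, attained at (-11, 11).
r = √200 ≈ 14.142.

14.142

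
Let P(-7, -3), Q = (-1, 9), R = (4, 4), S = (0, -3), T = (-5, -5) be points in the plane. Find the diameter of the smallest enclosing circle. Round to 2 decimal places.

The farthest pair is Q–T with squared distance 212. The circle on this segment as diameter has centre (-3, 2) and r² = 212/4 = 53.
Check P: distance² to centre = 41 ≤ 53, so it lies inside.
All remaining points lie in this disk, and no smaller disk contains both endpoints, so this is the minimum enclosing circle.
Diameter = 2r = 2√53 ≈ 14.56.

14.56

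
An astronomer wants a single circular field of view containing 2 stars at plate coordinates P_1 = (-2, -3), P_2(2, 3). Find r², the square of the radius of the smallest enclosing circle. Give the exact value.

The smallest circle enclosing two points has them as diameter endpoints.
Centre = midpoint = (0, 0); r² = |P_1P_2|²/4 = 52/4 = 13.

13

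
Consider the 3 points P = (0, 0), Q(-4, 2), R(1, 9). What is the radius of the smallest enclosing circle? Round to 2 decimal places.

Side lengths²: PQ² = 20, PR² = 82, QR² = 74.
Since PR² = 82 < 74 + 20 = 94, the triangle is acute, so the smallest enclosing circle is the circumcircle.
Circumcentre = (-4/19, 87/19), r² = 7585/361.
r = √(7585/361) ≈ 4.58.

4.58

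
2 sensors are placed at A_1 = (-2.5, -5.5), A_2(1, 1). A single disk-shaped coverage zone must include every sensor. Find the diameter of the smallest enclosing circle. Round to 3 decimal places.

The smallest circle enclosing two points has them as diameter endpoints.
Centre = midpoint = (-0.75, -2.25); r² = |A_1A_2|²/4 = 54.5/4 = 13.625.
Diameter = 2r = 2√(13.625) ≈ 7.382.

7.382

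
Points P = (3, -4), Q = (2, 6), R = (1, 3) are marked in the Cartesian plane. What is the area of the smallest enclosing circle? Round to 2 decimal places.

Side lengths²: PQ² = 101, PR² = 53, QR² = 10.
Since PQ² = 101 ≥ 53 + 10 = 63, the angle opposite PQ is not acute, so the smallest enclosing circle has PQ as diameter.
Centre = midpoint of PQ = (2.5, 1), r² = 101/4 = 25.25.
Area = π·r² = π·25.25 ≈ 79.33.

79.33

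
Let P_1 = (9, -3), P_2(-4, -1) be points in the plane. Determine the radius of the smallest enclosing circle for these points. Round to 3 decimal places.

6.576

The smallest circle enclosing two points has them as diameter endpoints.
Centre = midpoint = (2.5, -2); r² = |P_1P_2|²/4 = 173/4 = 43.25.
r = √(43.25) ≈ 6.576.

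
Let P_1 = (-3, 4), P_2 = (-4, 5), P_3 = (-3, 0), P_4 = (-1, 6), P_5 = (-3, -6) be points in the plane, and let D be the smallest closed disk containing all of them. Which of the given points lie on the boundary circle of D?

By Welzl's lemma the MEC is supported by two points (diametrically opposite) or three points (on a circumcircle).
The farthest pair is P_4–P_5 with squared distance 148. The circle on this segment as diameter has centre (-2, 0) and r² = 148/4 = 37.
Check P_1: distance² to centre = 17 ≤ 37, so it lies inside.
All remaining points lie in this disk, and no smaller disk contains both endpoints, so this is the minimum enclosing circle.
The points at distance exactly r from the centre are P_4, P_5 — 2 points.

P_4, P_5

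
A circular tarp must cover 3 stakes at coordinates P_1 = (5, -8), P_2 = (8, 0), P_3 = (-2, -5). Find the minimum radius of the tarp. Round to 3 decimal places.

5.596

Side lengths²: P_1P_2² = 73, P_1P_3² = 58, P_2P_3² = 125.
Since P_2P_3² = 125 < 73 + 58 = 131, the triangle is acute, so the smallest enclosing circle is the circumcircle.
Circumcentre = (81/26, -71/26), r² = 10585/338.
r = √(10585/338) ≈ 5.596.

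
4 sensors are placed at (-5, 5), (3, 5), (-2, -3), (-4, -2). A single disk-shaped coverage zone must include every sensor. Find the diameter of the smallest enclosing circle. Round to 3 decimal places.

By Welzl's lemma the MEC is supported by two points (diametrically opposite) or three points (on a circumcircle).
The minimum enclosing circle is determined by three boundary points: (-5, 5), (3, 5), (-2, -3).
Their circumcentre is (-1, 1.9375) with r² = 25.37890625.
The farthest remaining point (-4, -2) is at distance² 24.50390625 ≤ 25.37890625.
Diameter = 2r = 2√(25.37890625) ≈ 10.075.

10.075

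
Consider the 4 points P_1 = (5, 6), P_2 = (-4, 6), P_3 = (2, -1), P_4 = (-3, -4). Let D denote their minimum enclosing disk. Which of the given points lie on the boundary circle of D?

A smallest enclosing disk is always determined by at most three of the input points on its boundary.
The minimum enclosing circle is determined by three boundary points: P_1, P_2, P_4.
Their circumcentre is (0.5, 1.4) with r² = 41.41.
The farthest remaining point P_3 is at distance² 8.01 ≤ 41.41.
The points at distance exactly r from the centre are P_1, P_2, P_4 — 3 points.

P_1, P_2, P_4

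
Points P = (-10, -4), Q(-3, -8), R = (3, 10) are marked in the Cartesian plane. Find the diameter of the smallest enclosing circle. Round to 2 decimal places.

Side lengths²: PQ² = 65, PR² = 365, QR² = 360.
Since PR² = 365 < 360 + 65 = 425, the triangle is acute, so the smallest enclosing circle is the circumcircle.
Circumcentre = (-2.1, 1.7), r² = 94.9.
Diameter = 2r = 2√(94.9) ≈ 19.48.

19.48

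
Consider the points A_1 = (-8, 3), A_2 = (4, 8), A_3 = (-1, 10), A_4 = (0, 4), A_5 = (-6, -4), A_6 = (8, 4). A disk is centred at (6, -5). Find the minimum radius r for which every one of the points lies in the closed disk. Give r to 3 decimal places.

16.553

The required radius is the distance from (6, -5) to the farthest point.
Squared distances: 260, 173, 274, 117, 145, 85.
Maximum is 274, attained at A_3.
r = √274 ≈ 16.553.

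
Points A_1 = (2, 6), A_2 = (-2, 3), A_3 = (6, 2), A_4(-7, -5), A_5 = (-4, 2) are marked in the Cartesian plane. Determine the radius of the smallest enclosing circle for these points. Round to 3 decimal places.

7.419

By Welzl's lemma the MEC is supported by two points (diametrically opposite) or three points (on a circumcircle).
The minimum enclosing circle is determined by three boundary points: A_1, A_3, A_4.
Their circumcentre is (-0.85, -0.85) with r² = 55.045.
The farthest remaining point A_5 is at distance² 18.045 ≤ 55.045.
r = √(55.045) ≈ 7.419.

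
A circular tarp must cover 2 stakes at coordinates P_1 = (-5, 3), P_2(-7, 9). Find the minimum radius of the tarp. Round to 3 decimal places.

The smallest circle enclosing two points has them as diameter endpoints.
Centre = midpoint = (-6, 6); r² = |P_1P_2|²/4 = 40/4 = 10.
r = √10 ≈ 3.162.

3.162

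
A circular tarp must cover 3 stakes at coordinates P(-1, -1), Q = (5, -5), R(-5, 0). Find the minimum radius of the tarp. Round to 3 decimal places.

5.590

Side lengths²: PQ² = 52, PR² = 17, QR² = 125.
Since QR² = 125 ≥ 52 + 17 = 69, the angle opposite QR is not acute, so the smallest enclosing circle has QR as diameter.
Centre = midpoint of QR = (0, -2.5), r² = 125/4 = 31.25.
r = √(31.25) ≈ 5.590.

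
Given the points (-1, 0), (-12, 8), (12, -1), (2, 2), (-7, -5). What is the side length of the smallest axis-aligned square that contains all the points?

24

The bounding box has width 24 and height 13.
An axis-aligned square enclosing the set must have side ≥ max(width, height).
So the minimum side is max(24, 13) = 24.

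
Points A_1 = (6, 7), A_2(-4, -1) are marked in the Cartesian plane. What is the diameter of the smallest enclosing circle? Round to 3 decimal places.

The smallest circle enclosing two points has them as diameter endpoints.
Centre = midpoint = (1, 3); r² = |A_1A_2|²/4 = 164/4 = 41.
Diameter = 2r = 2√41 ≈ 12.806.

12.806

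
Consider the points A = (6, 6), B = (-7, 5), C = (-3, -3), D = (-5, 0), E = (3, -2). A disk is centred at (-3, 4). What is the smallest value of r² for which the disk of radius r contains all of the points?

The required radius is the distance from (-3, 4) to the farthest point.
Squared distances: 85, 17, 49, 20, 72.
Maximum is 85, attained at A.

85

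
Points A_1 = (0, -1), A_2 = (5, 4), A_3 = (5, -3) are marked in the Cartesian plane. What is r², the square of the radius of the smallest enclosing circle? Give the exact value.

14.5

Side lengths²: A_1A_2² = 50, A_1A_3² = 29, A_2A_3² = 49.
Since A_1A_2² = 50 < 49 + 29 = 78, the triangle is acute, so the smallest enclosing circle is the circumcircle.
Circumcentre = (3.5, 0.5), r² = 14.5.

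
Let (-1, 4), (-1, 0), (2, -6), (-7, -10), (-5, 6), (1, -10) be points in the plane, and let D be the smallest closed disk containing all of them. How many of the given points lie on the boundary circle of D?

By Welzl's lemma the MEC is supported by two points (diametrically opposite) or three points (on a circumcircle).
The minimum enclosing circle is determined by three boundary points: (-7, -10), (-5, 6), (1, -10).
Their circumcentre is (-3, -2.375) with r² = 74.140625.
The farthest remaining point (-1, 4) is at distance² 44.640625 ≤ 74.140625.
The points at distance exactly r from the centre are (-7, -10), (-5, 6), (1, -10) — 3 points.

3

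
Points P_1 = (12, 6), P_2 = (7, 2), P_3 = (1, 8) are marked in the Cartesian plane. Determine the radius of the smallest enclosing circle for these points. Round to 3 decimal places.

5.590

Side lengths²: P_1P_2² = 41, P_1P_3² = 125, P_2P_3² = 72.
Since P_1P_3² = 125 ≥ 72 + 41 = 113, the angle opposite P_1P_3 is not acute, so the smallest enclosing circle has P_1P_3 as diameter.
Centre = midpoint of P_1P_3 = (6.5, 7), r² = 125/4 = 31.25.
r = √(31.25) ≈ 5.590.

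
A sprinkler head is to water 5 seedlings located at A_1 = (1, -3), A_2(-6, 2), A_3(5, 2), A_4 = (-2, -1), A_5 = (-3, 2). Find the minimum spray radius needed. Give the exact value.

5.5

By Welzl's lemma the MEC is supported by two points (diametrically opposite) or three points (on a circumcircle).
The farthest pair is A_2–A_3 with squared distance 121. The circle on this segment as diameter has centre (-0.5, 2) and r² = 121/4 = 30.25.
Check A_1: distance² to centre = 27.25 ≤ 30.25, so it lies inside.
All remaining points lie in this disk, and no smaller disk contains both endpoints, so this is the minimum enclosing circle.
r = √(30.25) = 5.5.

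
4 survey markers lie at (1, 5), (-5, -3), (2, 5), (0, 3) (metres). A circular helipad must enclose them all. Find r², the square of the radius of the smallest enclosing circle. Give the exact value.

28.25

The farthest pair is (-5, -3)–(2, 5) with squared distance 113. The circle on this segment as diameter has centre (-1.5, 1) and r² = 113/4 = 28.25.
Check (1, 5): distance² to centre = 22.25 ≤ 28.25, so it lies inside.
All remaining points lie in this disk, and no smaller disk contains both endpoints, so this is the minimum enclosing circle.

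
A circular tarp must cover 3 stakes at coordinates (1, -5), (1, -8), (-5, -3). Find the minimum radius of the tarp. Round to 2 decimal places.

3.91

Call the three points A, B, C in the order given.
Side lengths²: AB² = 9, AC² = 40, BC² = 61.
Since BC² = 61 ≥ 40 + 9 = 49, the angle opposite BC is not acute, so the smallest enclosing circle has BC as diameter.
Centre = midpoint of BC = (-2, -5.5), r² = 61/4 = 15.25.
r = √(15.25) ≈ 3.91.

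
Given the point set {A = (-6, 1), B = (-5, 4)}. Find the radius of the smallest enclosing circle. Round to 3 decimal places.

1.581

The smallest circle enclosing two points has them as diameter endpoints.
Centre = midpoint = (-5.5, 2.5); r² = |AB|²/4 = 10/4 = 2.5.
r = √(2.5) ≈ 1.581.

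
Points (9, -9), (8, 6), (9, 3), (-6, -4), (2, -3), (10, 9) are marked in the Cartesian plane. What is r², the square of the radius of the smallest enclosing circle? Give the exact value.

The minimum enclosing circle is determined by three boundary points: (9, -9), (-6, -4), (10, 9).
Their circumcentre is (83/22, 7/22) with r² = 27625/242.
The farthest remaining point (8, 6) is at distance² 12137/242 ≤ 27625/242.

27625/242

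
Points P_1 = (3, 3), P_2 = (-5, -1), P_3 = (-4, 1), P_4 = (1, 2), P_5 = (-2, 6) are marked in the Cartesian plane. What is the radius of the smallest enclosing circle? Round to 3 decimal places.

By Welzl's lemma the MEC is supported by two points (diametrically opposite) or three points (on a circumcircle).
The minimum enclosing circle is determined by three boundary points: P_1, P_2, P_5.
Their circumcentre is (-14/11, 17/11) with r² = 2465/121.
The farthest remaining point P_3 is at distance² 936/121 ≤ 2465/121.
r = √(2465/121) ≈ 4.514.

4.514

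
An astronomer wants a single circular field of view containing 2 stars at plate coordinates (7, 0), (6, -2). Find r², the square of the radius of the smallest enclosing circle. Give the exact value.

The smallest circle enclosing two points has them as diameter endpoints.
Centre = midpoint = (6.5, -1); r² = |(7, 0)−(6, -2)|²/4 = 5/4 = 1.25.

1.25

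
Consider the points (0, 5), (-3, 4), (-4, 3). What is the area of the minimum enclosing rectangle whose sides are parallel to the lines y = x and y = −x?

In coordinates u = x + y, v = x − y the rectangle is axis-aligned; the map (x,y)→(u,v) scales areas by 2.
u-values: 5, 1, -1; range = 5 − (-1) = 6.
v-values: -5, -7, -7; range = -5 − (-7) = 2.
Area = (6 × 2) / 2 = 6.

6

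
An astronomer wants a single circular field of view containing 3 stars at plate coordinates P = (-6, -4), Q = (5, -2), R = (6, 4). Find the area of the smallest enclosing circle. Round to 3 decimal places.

Side lengths²: PQ² = 125, PR² = 208, QR² = 37.
Since PR² = 208 ≥ 125 + 37 = 162, the angle opposite PR is not acute, so the smallest enclosing circle has PR as diameter.
Centre = midpoint of PR = (0, 0), r² = 208/4 = 52.
Area = π·r² = π·52 ≈ 163.363.

163.363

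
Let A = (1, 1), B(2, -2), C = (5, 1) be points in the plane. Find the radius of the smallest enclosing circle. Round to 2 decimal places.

2.24

Side lengths²: AB² = 10, AC² = 16, BC² = 18.
Since BC² = 18 < 16 + 10 = 26, the triangle is acute, so the smallest enclosing circle is the circumcircle.
Circumcentre = (3, 0), r² = 5.
r = √5 ≈ 2.24.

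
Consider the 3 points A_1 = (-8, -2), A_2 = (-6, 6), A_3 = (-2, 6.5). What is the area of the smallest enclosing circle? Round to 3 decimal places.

85.019

Side lengths²: A_1A_2² = 68, A_1A_3² = 108.25, A_2A_3² = 16.25.
Since A_1A_3² = 108.25 ≥ 68 + 16.25 = 84.25, the angle opposite A_1A_3 is not acute, so the smallest enclosing circle has A_1A_3 as diameter.
Centre = midpoint of A_1A_3 = (-5, 2.25), r² = 108.25/4 = 27.0625.
Area = π·r² = π·27.0625 ≈ 85.019.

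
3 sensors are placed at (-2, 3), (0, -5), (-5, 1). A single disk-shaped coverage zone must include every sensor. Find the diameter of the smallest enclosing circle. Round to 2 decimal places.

Call the three points A, B, C in the order given.
Side lengths²: AB² = 68, AC² = 13, BC² = 61.
Since AB² = 68 < 61 + 13 = 74, the triangle is acute, so the smallest enclosing circle is the circumcircle.
Circumcentre = (-10/7, -31/28), r² = 13481/784.
Diameter = 2r = 2√(13481/784) ≈ 8.29.

8.29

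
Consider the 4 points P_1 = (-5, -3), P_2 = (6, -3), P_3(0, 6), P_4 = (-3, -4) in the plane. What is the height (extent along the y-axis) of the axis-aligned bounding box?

max y = 6, min y = -4, so height = 10.

10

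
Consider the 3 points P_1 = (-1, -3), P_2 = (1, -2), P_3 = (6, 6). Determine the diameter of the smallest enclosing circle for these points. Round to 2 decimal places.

Side lengths²: P_1P_2² = 5, P_1P_3² = 130, P_2P_3² = 89.
Since P_1P_3² = 130 ≥ 89 + 5 = 94, the angle opposite P_1P_3 is not acute, so the smallest enclosing circle has P_1P_3 as diameter.
Centre = midpoint of P_1P_3 = (2.5, 1.5), r² = 130/4 = 32.5.
Diameter = 2r = 2√(32.5) ≈ 11.40.

11.40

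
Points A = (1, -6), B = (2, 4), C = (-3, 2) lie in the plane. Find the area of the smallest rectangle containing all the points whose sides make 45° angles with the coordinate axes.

66

In coordinates u = x + y, v = x − y the rectangle is axis-aligned; the map (x,y)→(u,v) scales areas by 2.
u-values: -5, 6, -1; range = 6 − (-5) = 11.
v-values: 7, -2, -5; range = 7 − (-5) = 12.
Area = (11 × 12) / 2 = 66.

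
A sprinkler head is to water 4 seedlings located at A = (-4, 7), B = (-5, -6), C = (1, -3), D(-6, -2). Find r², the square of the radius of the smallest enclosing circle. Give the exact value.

A smallest enclosing disk is always determined by at most three of the input points on its boundary.
The farthest pair is A–B with squared distance 170. The circle on this segment as diameter has centre (-4.5, 0.5) and r² = 170/4 = 42.5.
Check C: distance² to centre = 42.5 ≤ 42.5, so it lies inside.
All remaining points lie in this disk, and no smaller disk contains both endpoints, so this is the minimum enclosing circle.

42.5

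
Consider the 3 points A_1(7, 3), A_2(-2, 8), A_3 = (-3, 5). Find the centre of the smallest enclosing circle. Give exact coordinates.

(2.1875, 4.9375)

Side lengths²: A_1A_2² = 106, A_1A_3² = 104, A_2A_3² = 10.
Since A_1A_2² = 106 < 104 + 10 = 114, the triangle is acute, so the smallest enclosing circle is the circumcircle.
Circumcentre = (2.1875, 4.9375), r² = 26.9140625.
Centre = (2.1875, 4.9375).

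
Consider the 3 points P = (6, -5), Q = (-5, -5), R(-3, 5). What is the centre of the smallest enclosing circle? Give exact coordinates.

(0.5, -0.9)

Side lengths²: PQ² = 121, PR² = 181, QR² = 104.
Since PR² = 181 < 121 + 104 = 225, the triangle is acute, so the smallest enclosing circle is the circumcircle.
Circumcentre = (0.5, -0.9), r² = 47.06.
Centre = (0.5, -0.9).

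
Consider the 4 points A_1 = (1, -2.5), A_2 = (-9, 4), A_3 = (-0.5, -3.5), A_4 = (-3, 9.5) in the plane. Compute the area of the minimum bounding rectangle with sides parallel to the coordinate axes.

x ranges over [-9, 1], width 10.
y ranges over [-3.5, 9.5], height 13.
Area = 10 × 13 = 130.

130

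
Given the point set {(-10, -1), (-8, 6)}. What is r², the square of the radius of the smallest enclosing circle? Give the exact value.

The smallest circle enclosing two points has them as diameter endpoints.
Centre = midpoint = (-9, 2.5); r² = |(-10, -1)−(-8, 6)|²/4 = 53/4 = 13.25.

13.25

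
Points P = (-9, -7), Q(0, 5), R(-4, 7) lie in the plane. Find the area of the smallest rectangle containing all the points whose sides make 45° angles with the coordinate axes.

In coordinates u = x + y, v = x − y the rectangle is axis-aligned; the map (x,y)→(u,v) scales areas by 2.
u-values: -16, 5, 3; range = 5 − (-16) = 21.
v-values: -2, -5, -11; range = -2 − (-11) = 9.
Area = (21 × 9) / 2 = 94.5.

94.5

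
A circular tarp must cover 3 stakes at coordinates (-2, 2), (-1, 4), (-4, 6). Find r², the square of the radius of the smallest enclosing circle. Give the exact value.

5

Call the three points A, B, C in the order given.
Side lengths²: AB² = 5, AC² = 20, BC² = 13.
Since AC² = 20 ≥ 13 + 5 = 18, the angle opposite AC is not acute, so the smallest enclosing circle has AC as diameter.
Centre = midpoint of AC = (-3, 4), r² = 20/4 = 5.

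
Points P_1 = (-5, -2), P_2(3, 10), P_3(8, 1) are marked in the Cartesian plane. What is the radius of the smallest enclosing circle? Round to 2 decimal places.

7.50

Side lengths²: P_1P_2² = 208, P_1P_3² = 178, P_2P_3² = 106.
Since P_1P_2² = 208 < 178 + 106 = 284, the triangle is acute, so the smallest enclosing circle is the circumcircle.
Circumcentre = (8/11, 94/33), r² = 61321/1089.
r = √(61321/1089) ≈ 7.50.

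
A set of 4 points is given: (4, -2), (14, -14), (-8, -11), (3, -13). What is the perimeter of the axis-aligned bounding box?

68

Width = max x − min x = 14 − (-8) = 22.
Height = max y − min y = -2 − (-14) = 12.
Perimeter = 2(22 + 12) = 68.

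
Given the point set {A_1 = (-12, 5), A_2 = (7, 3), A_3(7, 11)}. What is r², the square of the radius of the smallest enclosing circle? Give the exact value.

144905/1444

Side lengths²: A_1A_2² = 365, A_1A_3² = 397, A_2A_3² = 64.
Since A_1A_3² = 397 < 365 + 64 = 429, the triangle is acute, so the smallest enclosing circle is the circumcircle.
Circumcentre = (-83/38, 7), r² = 144905/1444.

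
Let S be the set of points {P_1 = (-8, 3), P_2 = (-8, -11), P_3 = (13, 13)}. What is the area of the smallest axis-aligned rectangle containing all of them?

x ranges over [-8, 13], width 21.
y ranges over [-11, 13], height 24.
Area = 21 × 24 = 504.

504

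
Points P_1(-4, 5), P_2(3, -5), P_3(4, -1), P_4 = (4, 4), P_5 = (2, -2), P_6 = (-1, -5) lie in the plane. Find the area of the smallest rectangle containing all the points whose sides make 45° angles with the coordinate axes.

119

In coordinates u = x + y, v = x − y the rectangle is axis-aligned; the map (x,y)→(u,v) scales areas by 2.
u-values: 1, -2, 3, 8, 0, -6; range = 8 − (-6) = 14.
v-values: -9, 8, 5, 0, 4, 4; range = 8 − (-9) = 17.
Area = (14 × 17) / 2 = 119.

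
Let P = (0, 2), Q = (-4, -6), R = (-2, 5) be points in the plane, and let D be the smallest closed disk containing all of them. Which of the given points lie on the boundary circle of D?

Q, R

Side lengths²: PQ² = 80, PR² = 13, QR² = 125.
Since QR² = 125 ≥ 80 + 13 = 93, the angle opposite QR is not acute, so the smallest enclosing circle has QR as diameter.
Centre = midpoint of QR = (-3, -0.5), r² = 125/4 = 31.25.
The points at distance exactly r from the centre are Q, R — 2 points.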